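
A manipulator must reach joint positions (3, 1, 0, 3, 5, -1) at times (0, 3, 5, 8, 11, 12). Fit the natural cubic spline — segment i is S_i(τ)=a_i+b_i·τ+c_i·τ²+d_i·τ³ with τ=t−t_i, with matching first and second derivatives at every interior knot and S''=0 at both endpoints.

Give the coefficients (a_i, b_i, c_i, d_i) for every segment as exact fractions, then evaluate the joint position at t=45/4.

  seg 0: a=3 b=-209/318 c=0 d=-1/954
  seg 1: a=1 b=-109/159 c=-1/106 d=65/1272
  seg 2: a=0 b=-35/318 c=63/212 d=139/5724
  seg 3: a=3 b=1481/636 c=82/159 d=-2041/5724
  seg 4: a=5 b=-1337/318 c=-571/212 d=571/636
S(45/4) = 51485/13568

Δ: Δ0=-2/3, Δ1=-1/2, Δ2=1, Δ3=2/3, Δ4=-6
row 1: diag=10, rhs=1; c'=1/5, d'=1/10
row 2: denom=10−2·1/5=48/5; d'=(9−2·1/10)/(48/5)=11/12
row 3: denom=12−3·5/16=177/16; d'=(-2−3·11/12)/(177/16)=-76/177
row 4: denom=8−3·16/59=424/59; d'=(-40−3·-76/177)/(424/59)=-571/106
back: M4=-571/106
back: M3=-76/177−16/59·-571/106=164/159
back: M2=11/12−5/16·164/159=63/106
back: M1=1/10−1/5·63/106=-1/53
M: M0=0, M1=-1/53, M2=63/106, M3=164/159, M4=-571/106, M5=0
seg 0: a=3, c=M0/2=0, d=(M1−M0)/(6·3)=-1/954, b=Δ0−h0·(2M0+M1)/6=-209/318
seg 1: a=1, c=M1/2=-1/106, d=(M2−M1)/(6·2)=65/1272, b=Δ1−h1·(2M1+M2)/6=-109/159
seg 2: a=0, c=M2/2=63/212, d=(M3−M2)/(6·3)=139/5724, b=Δ2−h2·(2M2+M3)/6=-35/318
seg 3: a=3, c=M3/2=82/159, d=(M4−M3)/(6·3)=-2041/5724, b=Δ3−h3·(2M3+M4)/6=1481/636
seg 4: a=5, c=M4/2=-571/212, d=(M5−M4)/(6·1)=571/636, b=Δ4−h4·(2M4+M5)/6=-1337/318
t_q=45/4 → seg 4, τ=1/4; S=5+-1337/318·τ+-571/212·τ²+571/636·τ³=51485/13568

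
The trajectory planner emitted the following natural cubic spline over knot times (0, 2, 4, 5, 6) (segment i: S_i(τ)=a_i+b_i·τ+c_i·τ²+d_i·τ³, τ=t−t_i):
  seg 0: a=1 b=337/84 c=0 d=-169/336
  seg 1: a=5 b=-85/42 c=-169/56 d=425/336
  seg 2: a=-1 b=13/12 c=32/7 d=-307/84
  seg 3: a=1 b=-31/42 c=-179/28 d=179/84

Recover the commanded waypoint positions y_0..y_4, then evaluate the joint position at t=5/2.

y_0=1 y_1=5 y_2=-1 y_3=1 y_4=-4
S(5/2) = 3039/896

y_0 = S_0(0) = a_0 = 1
y_1 = S_1(0) = a_1 = 5
y_2 = S_2(0) = a_2 = -1
y_3 = S_3(0) = a_3 = 1
y_4 = S_3(1) = -4
t_q=5/2 is in segment 1 (τ=1/2); S_1(τ)=3039/896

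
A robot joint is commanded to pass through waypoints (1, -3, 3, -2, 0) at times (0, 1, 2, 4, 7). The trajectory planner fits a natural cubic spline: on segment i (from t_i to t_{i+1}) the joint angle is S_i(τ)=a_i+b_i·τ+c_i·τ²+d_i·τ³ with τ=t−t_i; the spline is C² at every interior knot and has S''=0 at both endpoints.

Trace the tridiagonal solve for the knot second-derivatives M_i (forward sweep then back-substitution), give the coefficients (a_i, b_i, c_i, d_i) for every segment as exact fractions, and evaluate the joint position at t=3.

Δ: Δ0=-4, Δ1=6, Δ2=-5/2, Δ3=2/3
row 1: diag=4, rhs=60; c'=1/4, d'=15
row 2: denom=6−1·1/4=23/4; d'=(-51−1·15)/(23/4)=-264/23
row 3: denom=10−2·8/23=214/23; d'=(19−2·-264/23)/(214/23)=965/214
back: M3=965/214
back: M2=-264/23−8/23·965/214=-1396/107
back: M1=15−1/4·-1396/107=1954/107
M: M0=0, M1=1954/107, M2=-1396/107, M3=965/214, M4=0
seg 0: a=1, c=M0/2=0, d=(M1−M0)/(6·1)=977/321, b=Δ0−h0·(2M0+M1)/6=-2261/321
seg 1: a=-3, c=M1/2=977/107, d=(M2−M1)/(6·1)=-1675/321, b=Δ1−h1·(2M1+M2)/6=670/321
seg 2: a=3, c=M2/2=-698/107, d=(M3−M2)/(6·2)=3757/2568, b=Δ2−h2·(2M2+M3)/6=1507/321
seg 3: a=-2, c=M3/2=965/428, d=(M4−M3)/(6·3)=-965/3852, b=Δ3−h3·(2M3+M4)/6=-2467/642
t_q=3 → seg 2, τ=1; S=3+1507/321·τ+-698/107·τ²+3757/2568·τ³=2255/856

  seg 0: a=1 b=-2261/321 c=0 d=977/321
  seg 1: a=-3 b=670/321 c=977/107 d=-1675/321
  seg 2: a=3 b=1507/321 c=-698/107 d=3757/2568
  seg 3: a=-2 b=-2467/642 c=965/428 d=-965/3852
S(3) = 2255/856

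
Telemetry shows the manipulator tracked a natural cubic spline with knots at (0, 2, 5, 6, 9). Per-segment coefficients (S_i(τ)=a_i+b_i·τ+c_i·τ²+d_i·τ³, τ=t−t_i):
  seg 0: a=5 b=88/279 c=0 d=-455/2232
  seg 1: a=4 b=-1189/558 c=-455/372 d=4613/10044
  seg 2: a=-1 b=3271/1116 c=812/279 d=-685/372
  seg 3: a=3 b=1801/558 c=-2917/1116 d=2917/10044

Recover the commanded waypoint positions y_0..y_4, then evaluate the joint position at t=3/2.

y_0=5 y_1=4 y_2=-1 y_3=3 y_4=-3
S(3/2) = 28481/5952

y_0 = S_0(0) = a_0 = 5
y_1 = S_1(0) = a_1 = 4
y_2 = S_2(0) = a_2 = -1
y_3 = S_3(0) = a_3 = 3
y_4 = S_3(3) = -3
t_q=3/2 is in segment 0 (τ=3/2); S_0(τ)=28481/5952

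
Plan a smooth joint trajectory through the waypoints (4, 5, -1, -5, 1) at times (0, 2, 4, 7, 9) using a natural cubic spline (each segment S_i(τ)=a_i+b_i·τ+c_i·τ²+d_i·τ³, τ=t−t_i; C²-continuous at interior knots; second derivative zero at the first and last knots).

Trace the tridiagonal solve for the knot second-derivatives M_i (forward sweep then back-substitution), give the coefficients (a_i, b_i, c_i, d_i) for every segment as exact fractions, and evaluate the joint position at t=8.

  seg 0: a=4 b=2987/2064 c=0 d=-1955/8256
  seg 1: a=5 b=-1439/1032 c=-1955/1376 d=2551/8256
  seg 2: a=-1 b=-6955/2064 c=149/344 d=169/2064
  seg 3: a=-5 b=743/516 c=805/688 d=-805/4128
S(8) = -3557/1376

Δ: Δ0=1/2, Δ1=-3, Δ2=-4/3, Δ3=3
row 1: diag=8, rhs=-21; c'=1/4, d'=-21/8
row 2: denom=10−2·1/4=19/2; d'=(10−2·-21/8)/(19/2)=61/38
row 3: denom=10−3·6/19=172/19; d'=(26−3·61/38)/(172/19)=805/344
back: M3=805/344
back: M2=61/38−6/19·805/344=149/172
back: M1=-21/8−1/4·149/172=-1955/688
M: M0=0, M1=-1955/688, M2=149/172, M3=805/344, M4=0
seg 0: a=4, c=M0/2=0, d=(M1−M0)/(6·2)=-1955/8256, b=Δ0−h0·(2M0+M1)/6=2987/2064
seg 1: a=5, c=M1/2=-1955/1376, d=(M2−M1)/(6·2)=2551/8256, b=Δ1−h1·(2M1+M2)/6=-1439/1032
seg 2: a=-1, c=M2/2=149/344, d=(M3−M2)/(6·3)=169/2064, b=Δ2−h2·(2M2+M3)/6=-6955/2064
seg 3: a=-5, c=M3/2=805/688, d=(M4−M3)/(6·2)=-805/4128, b=Δ3−h3·(2M3+M4)/6=743/516
t_q=8 → seg 3, τ=1; S=-5+743/516·τ+805/688·τ²+-805/4128·τ³=-3557/1376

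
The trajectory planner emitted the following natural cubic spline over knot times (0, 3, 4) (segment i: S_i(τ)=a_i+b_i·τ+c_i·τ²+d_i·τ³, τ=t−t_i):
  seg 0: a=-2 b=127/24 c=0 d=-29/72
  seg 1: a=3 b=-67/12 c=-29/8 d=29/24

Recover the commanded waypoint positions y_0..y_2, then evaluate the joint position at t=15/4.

y_0 = S_0(0) = a_0 = -2
y_1 = S_1(0) = a_1 = 3
y_2 = S_1(1) = -5
t_q=15/4 is in segment 1 (τ=3/4); S_1(τ)=-1391/512

y_0=-2 y_1=3 y_2=-5
S(15/4) = -1391/512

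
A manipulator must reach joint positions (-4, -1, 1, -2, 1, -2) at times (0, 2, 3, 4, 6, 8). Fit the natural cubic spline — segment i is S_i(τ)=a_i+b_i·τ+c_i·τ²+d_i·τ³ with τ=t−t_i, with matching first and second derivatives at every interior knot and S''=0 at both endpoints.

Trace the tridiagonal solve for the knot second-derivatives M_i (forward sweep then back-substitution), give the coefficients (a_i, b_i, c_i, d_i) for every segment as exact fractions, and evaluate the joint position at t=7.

Δ: Δ0=3/2, Δ1=2, Δ2=-3, Δ3=3/2, Δ4=-3/2
row 1: diag=6, rhs=3; c'=1/6, d'=1/2
row 2: denom=4−1·1/6=23/6; d'=(-30−1·1/2)/(23/6)=-183/23
row 3: denom=6−1·6/23=132/23; d'=(27−1·-183/23)/(132/23)=67/11
row 4: denom=8−2·23/66=241/33; d'=(-18−2·67/11)/(241/33)=-996/241
back: M4=-996/241
back: M3=67/11−23/66·-996/241=1815/241
back: M2=-183/23−6/23·1815/241=-2391/241
back: M1=1/2−1/6·-2391/241=519/241
M: M0=0, M1=519/241, M2=-2391/241, M3=1815/241, M4=-996/241, M5=0
seg 0: a=-4, c=M0/2=0, d=(M1−M0)/(6·2)=173/964, b=Δ0−h0·(2M0+M1)/6=377/482
seg 1: a=-1, c=M1/2=519/482, d=(M2−M1)/(6·1)=-485/241, b=Δ1−h1·(2M1+M2)/6=1415/482
seg 2: a=1, c=M2/2=-2391/482, d=(M3−M2)/(6·1)=701/241, b=Δ2−h2·(2M2+M3)/6=-457/482
seg 3: a=-2, c=M3/2=1815/482, d=(M4−M3)/(6·2)=-937/964, b=Δ3−h3·(2M3+M4)/6=-1033/482
seg 4: a=1, c=M4/2=-498/241, d=(M5−M4)/(6·2)=83/241, b=Δ4−h4·(2M4+M5)/6=605/482
t_q=7 → seg 4, τ=1; S=1+605/482·τ+-498/241·τ²+83/241·τ³=257/482

  seg 0: a=-4 b=377/482 c=0 d=173/964
  seg 1: a=-1 b=1415/482 c=519/482 d=-485/241
  seg 2: a=1 b=-457/482 c=-2391/482 d=701/241
  seg 3: a=-2 b=-1033/482 c=1815/482 d=-937/964
  seg 4: a=1 b=605/482 c=-498/241 d=83/241
S(7) = 257/482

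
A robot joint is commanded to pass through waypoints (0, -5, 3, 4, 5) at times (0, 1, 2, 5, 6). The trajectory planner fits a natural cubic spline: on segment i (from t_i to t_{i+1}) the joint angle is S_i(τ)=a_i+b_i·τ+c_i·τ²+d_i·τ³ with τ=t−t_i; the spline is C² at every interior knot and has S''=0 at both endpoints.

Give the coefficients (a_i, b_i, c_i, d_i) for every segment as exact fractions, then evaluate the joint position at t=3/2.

Δ: Δ0=-5, Δ1=8, Δ2=1/3, Δ3=1
row 1: diag=4, rhs=78; c'=1/4, d'=39/2
row 2: denom=8−1·1/4=31/4; d'=(-46−1·39/2)/(31/4)=-262/31
row 3: denom=8−3·12/31=212/31; d'=(4−3·-262/31)/(212/31)=455/106
back: M3=455/106
back: M2=-262/31−12/31·455/106=-536/53
back: M1=39/2−1/4·-536/53=2335/106
M: M0=0, M1=2335/106, M2=-536/53, M3=455/106, M4=0
seg 0: a=0, c=M0/2=0, d=(M1−M0)/(6·1)=2335/636, b=Δ0−h0·(2M0+M1)/6=-5515/636
seg 1: a=-5, c=M1/2=2335/212, d=(M2−M1)/(6·1)=-3407/636, b=Δ1−h1·(2M1+M2)/6=745/318
seg 2: a=3, c=M2/2=-268/53, d=(M3−M2)/(6·3)=509/636, b=Δ2−h2·(2M2+M3)/6=5279/636
seg 3: a=4, c=M3/2=455/212, d=(M4−M3)/(6·1)=-455/636, b=Δ3−h3·(2M3+M4)/6=-137/318
t_q=3/2 → seg 1, τ=1/2; S=-5+745/318·τ+2335/212·τ²+-3407/636·τ³=-2959/1696

  seg 0: a=0 b=-5515/636 c=0 d=2335/636
  seg 1: a=-5 b=745/318 c=2335/212 d=-3407/636
  seg 2: a=3 b=5279/636 c=-268/53 d=509/636
  seg 3: a=4 b=-137/318 c=455/212 d=-455/636
S(3/2) = -2959/1696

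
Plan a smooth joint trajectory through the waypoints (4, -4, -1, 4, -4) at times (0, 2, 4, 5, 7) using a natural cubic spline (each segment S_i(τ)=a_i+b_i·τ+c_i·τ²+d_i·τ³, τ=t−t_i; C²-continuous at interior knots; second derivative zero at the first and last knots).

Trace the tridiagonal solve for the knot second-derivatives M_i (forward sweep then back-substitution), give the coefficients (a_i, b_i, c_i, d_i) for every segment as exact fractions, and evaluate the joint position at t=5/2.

  seg 0: a=4 b=-1289/256 c=0 d=265/1024
  seg 1: a=-4 b=-247/128 c=795/512 d=83/1024
  seg 2: a=-1 b=1345/256 c=261/128 d=-587/256
  seg 3: a=4 b=157/64 c=-1239/256 d=413/512
S(5/2) = -37409/8192

Δ: Δ0=-4, Δ1=3/2, Δ2=5, Δ3=-4
row 1: diag=8, rhs=33; c'=1/4, d'=33/8
row 2: denom=6−2·1/4=11/2; d'=(21−2·33/8)/(11/2)=51/22
row 3: denom=6−1·2/11=64/11; d'=(-54−1·51/22)/(64/11)=-1239/128
back: M3=-1239/128
back: M2=51/22−2/11·-1239/128=261/64
back: M1=33/8−1/4·261/64=795/256
M: M0=0, M1=795/256, M2=261/64, M3=-1239/128, M4=0
seg 0: a=4, c=M0/2=0, d=(M1−M0)/(6·2)=265/1024, b=Δ0−h0·(2M0+M1)/6=-1289/256
seg 1: a=-4, c=M1/2=795/512, d=(M2−M1)/(6·2)=83/1024, b=Δ1−h1·(2M1+M2)/6=-247/128
seg 2: a=-1, c=M2/2=261/128, d=(M3−M2)/(6·1)=-587/256, b=Δ2−h2·(2M2+M3)/6=1345/256
seg 3: a=4, c=M3/2=-1239/256, d=(M4−M3)/(6·2)=413/512, b=Δ3−h3·(2M3+M4)/6=157/64
t_q=5/2 → seg 1, τ=1/2; S=-4+-247/128·τ+795/512·τ²+83/1024·τ³=-37409/8192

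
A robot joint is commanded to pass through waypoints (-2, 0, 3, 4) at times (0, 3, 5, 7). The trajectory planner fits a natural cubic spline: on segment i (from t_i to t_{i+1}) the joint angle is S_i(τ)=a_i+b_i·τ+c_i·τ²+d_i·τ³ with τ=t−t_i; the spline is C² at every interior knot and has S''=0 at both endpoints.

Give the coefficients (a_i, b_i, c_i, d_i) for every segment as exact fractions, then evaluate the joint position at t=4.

Δ: Δ0=2/3, Δ1=3/2, Δ2=1/2
row 1: diag=10, rhs=5; c'=1/5, d'=1/2
row 2: denom=8−2·1/5=38/5; d'=(-6−2·1/2)/(38/5)=-35/38
back: M2=-35/38
back: M1=1/2−1/5·-35/38=13/19
M: M0=0, M1=13/19, M2=-35/38, M3=0
seg 0: a=-2, c=M0/2=0, d=(M1−M0)/(6·3)=13/342, b=Δ0−h0·(2M0+M1)/6=37/114
seg 1: a=0, c=M1/2=13/38, d=(M2−M1)/(6·2)=-61/456, b=Δ1−h1·(2M1+M2)/6=77/57
seg 2: a=3, c=M2/2=-35/76, d=(M3−M2)/(6·2)=35/456, b=Δ2−h2·(2M2+M3)/6=127/114
t_q=4 → seg 1, τ=1; S=0+77/57·τ+13/38·τ²+-61/456·τ³=237/152

  seg 0: a=-2 b=37/114 c=0 d=13/342
  seg 1: a=0 b=77/57 c=13/38 d=-61/456
  seg 2: a=3 b=127/114 c=-35/76 d=35/456
S(4) = 237/152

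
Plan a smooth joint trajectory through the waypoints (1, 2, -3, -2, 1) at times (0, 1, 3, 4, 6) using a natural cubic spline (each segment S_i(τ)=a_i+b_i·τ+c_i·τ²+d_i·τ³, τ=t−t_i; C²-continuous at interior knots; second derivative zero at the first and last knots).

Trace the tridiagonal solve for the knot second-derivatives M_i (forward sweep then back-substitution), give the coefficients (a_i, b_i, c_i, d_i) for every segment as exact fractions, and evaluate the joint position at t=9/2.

  seg 0: a=1 b=233/124 c=0 d=-109/124
  seg 1: a=2 b=-47/62 c=-327/124 d=219/248
  seg 2: a=-3 b=-22/31 c=165/62 d=-59/62
  seg 3: a=-2 b=109/62 c=-6/31 d=1/31
S(9/2) = -289/248

Δ: Δ0=1, Δ1=-5/2, Δ2=1, Δ3=3/2
row 1: diag=6, rhs=-21; c'=1/3, d'=-7/2
row 2: denom=6−2·1/3=16/3; d'=(21−2·-7/2)/(16/3)=21/4
row 3: denom=6−1·3/16=93/16; d'=(3−1·21/4)/(93/16)=-12/31
back: M3=-12/31
back: M2=21/4−3/16·-12/31=165/31
back: M1=-7/2−1/3·165/31=-327/62
M: M0=0, M1=-327/62, M2=165/31, M3=-12/31, M4=0
seg 0: a=1, c=M0/2=0, d=(M1−M0)/(6·1)=-109/124, b=Δ0−h0·(2M0+M1)/6=233/124
seg 1: a=2, c=M1/2=-327/124, d=(M2−M1)/(6·2)=219/248, b=Δ1−h1·(2M1+M2)/6=-47/62
seg 2: a=-3, c=M2/2=165/62, d=(M3−M2)/(6·1)=-59/62, b=Δ2−h2·(2M2+M3)/6=-22/31
seg 3: a=-2, c=M3/2=-6/31, d=(M4−M3)/(6·2)=1/31, b=Δ3−h3·(2M3+M4)/6=109/62
t_q=9/2 → seg 3, τ=1/2; S=-2+109/62·τ+-6/31·τ²+1/31·τ³=-289/248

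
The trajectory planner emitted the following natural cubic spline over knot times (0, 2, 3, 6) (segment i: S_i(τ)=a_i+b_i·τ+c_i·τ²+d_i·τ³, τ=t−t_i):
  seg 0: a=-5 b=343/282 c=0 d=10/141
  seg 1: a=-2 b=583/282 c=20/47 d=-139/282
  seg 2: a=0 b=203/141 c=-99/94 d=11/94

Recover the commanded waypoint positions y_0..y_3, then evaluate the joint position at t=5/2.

y_0=-5 y_1=-2 y_2=0 y_3=-2
S(5/2) = -693/752

y_0 = S_0(0) = a_0 = -5
y_1 = S_1(0) = a_1 = -2
y_2 = S_2(0) = a_2 = 0
y_3 = S_2(3) = -2
t_q=5/2 is in segment 1 (τ=1/2); S_1(τ)=-693/752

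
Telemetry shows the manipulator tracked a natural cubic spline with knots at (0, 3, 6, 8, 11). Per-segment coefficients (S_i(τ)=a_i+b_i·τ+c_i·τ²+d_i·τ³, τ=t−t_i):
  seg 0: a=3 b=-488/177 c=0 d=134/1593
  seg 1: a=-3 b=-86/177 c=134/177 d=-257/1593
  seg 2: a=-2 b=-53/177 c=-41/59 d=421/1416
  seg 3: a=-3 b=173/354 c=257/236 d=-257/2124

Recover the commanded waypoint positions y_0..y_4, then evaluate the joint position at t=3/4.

y_0=3 y_1=-3 y_2=-2 y_3=-3 y_4=5
S(3/4) = 1827/1888

y_0 = S_0(0) = a_0 = 3
y_1 = S_1(0) = a_1 = -3
y_2 = S_2(0) = a_2 = -2
y_3 = S_3(0) = a_3 = -3
y_4 = S_3(3) = 5
t_q=3/4 is in segment 0 (τ=3/4); S_0(τ)=1827/1888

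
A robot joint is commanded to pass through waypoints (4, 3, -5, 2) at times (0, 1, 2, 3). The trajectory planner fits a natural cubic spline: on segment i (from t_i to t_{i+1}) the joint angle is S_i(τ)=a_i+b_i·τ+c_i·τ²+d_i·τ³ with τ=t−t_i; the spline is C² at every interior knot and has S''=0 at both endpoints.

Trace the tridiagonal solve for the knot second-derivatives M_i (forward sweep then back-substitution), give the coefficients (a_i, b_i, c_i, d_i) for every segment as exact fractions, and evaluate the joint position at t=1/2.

Δ: Δ0=-1, Δ1=-8, Δ2=7
row 1: diag=4, rhs=-42; c'=1/4, d'=-21/2
row 2: denom=4−1·1/4=15/4; d'=(90−1·-21/2)/(15/4)=134/5
back: M2=134/5
back: M1=-21/2−1/4·134/5=-86/5
M: M0=0, M1=-86/5, M2=134/5, M3=0
seg 0: a=4, c=M0/2=0, d=(M1−M0)/(6·1)=-43/15, b=Δ0−h0·(2M0+M1)/6=28/15
seg 1: a=3, c=M1/2=-43/5, d=(M2−M1)/(6·1)=22/3, b=Δ1−h1·(2M1+M2)/6=-101/15
seg 2: a=-5, c=M2/2=67/5, d=(M3−M2)/(6·1)=-67/15, b=Δ2−h2·(2M2+M3)/6=-29/15
t_q=1/2 → seg 0, τ=1/2; S=4+28/15·τ+0·τ²+-43/15·τ³=183/40

  seg 0: a=4 b=28/15 c=0 d=-43/15
  seg 1: a=3 b=-101/15 c=-43/5 d=22/3
  seg 2: a=-5 b=-29/15 c=67/5 d=-67/15
S(1/2) = 183/40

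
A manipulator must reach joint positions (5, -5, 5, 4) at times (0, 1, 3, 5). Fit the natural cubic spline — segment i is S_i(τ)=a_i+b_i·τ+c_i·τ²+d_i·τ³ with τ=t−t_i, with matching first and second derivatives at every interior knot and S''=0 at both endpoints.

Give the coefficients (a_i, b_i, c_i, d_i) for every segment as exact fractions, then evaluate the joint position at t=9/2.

Δ: Δ0=-10, Δ1=5, Δ2=-1/2
row 1: diag=6, rhs=90; c'=1/3, d'=15
row 2: denom=8−2·1/3=22/3; d'=(-33−2·15)/(22/3)=-189/22
back: M2=-189/22
back: M1=15−1/3·-189/22=393/22
M: M0=0, M1=393/22, M2=-189/22, M3=0
seg 0: a=5, c=M0/2=0, d=(M1−M0)/(6·1)=131/44, b=Δ0−h0·(2M0+M1)/6=-571/44
seg 1: a=-5, c=M1/2=393/44, d=(M2−M1)/(6·2)=-97/44, b=Δ1−h1·(2M1+M2)/6=-89/22
seg 2: a=5, c=M2/2=-189/44, d=(M3−M2)/(6·2)=63/88, b=Δ2−h2·(2M2+M3)/6=115/22
t_q=9/2 → seg 2, τ=3/2; S=5+115/22·τ+-189/44·τ²+63/88·τ³=3937/704

  seg 0: a=5 b=-571/44 c=0 d=131/44
  seg 1: a=-5 b=-89/22 c=393/44 d=-97/44
  seg 2: a=5 b=115/22 c=-189/44 d=63/88
S(9/2) = 3937/704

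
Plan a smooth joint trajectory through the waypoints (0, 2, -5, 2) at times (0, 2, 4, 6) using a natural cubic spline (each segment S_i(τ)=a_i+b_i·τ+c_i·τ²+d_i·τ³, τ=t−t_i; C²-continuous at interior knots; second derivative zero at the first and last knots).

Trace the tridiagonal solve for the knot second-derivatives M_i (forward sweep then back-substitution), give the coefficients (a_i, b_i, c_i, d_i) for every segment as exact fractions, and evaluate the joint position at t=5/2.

Δ: Δ0=1, Δ1=-7/2, Δ2=7/2
row 1: diag=8, rhs=-27; c'=1/4, d'=-27/8
row 2: denom=8−2·1/4=15/2; d'=(42−2·-27/8)/(15/2)=13/2
back: M2=13/2
back: M1=-27/8−1/4·13/2=-5
M: M0=0, M1=-5, M2=13/2, M3=0
seg 0: a=0, c=M0/2=0, d=(M1−M0)/(6·2)=-5/12, b=Δ0−h0·(2M0+M1)/6=8/3
seg 1: a=2, c=M1/2=-5/2, d=(M2−M1)/(6·2)=23/24, b=Δ1−h1·(2M1+M2)/6=-7/3
seg 2: a=-5, c=M2/2=13/4, d=(M3−M2)/(6·2)=-13/24, b=Δ2−h2·(2M2+M3)/6=-5/6
t_q=5/2 → seg 1, τ=1/2; S=2+-7/3·τ+-5/2·τ²+23/24·τ³=21/64

  seg 0: a=0 b=8/3 c=0 d=-5/12
  seg 1: a=2 b=-7/3 c=-5/2 d=23/24
  seg 2: a=-5 b=-5/6 c=13/4 d=-13/24
S(5/2) = 21/64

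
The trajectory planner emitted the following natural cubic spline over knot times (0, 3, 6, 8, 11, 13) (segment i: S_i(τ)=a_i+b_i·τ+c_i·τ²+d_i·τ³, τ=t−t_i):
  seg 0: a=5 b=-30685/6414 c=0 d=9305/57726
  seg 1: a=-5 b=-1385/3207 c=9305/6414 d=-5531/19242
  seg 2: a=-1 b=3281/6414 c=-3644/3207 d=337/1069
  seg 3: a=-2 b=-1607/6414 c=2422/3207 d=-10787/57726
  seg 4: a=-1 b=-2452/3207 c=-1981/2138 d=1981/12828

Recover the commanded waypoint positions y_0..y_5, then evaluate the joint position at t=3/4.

y_0=5 y_1=-5 y_2=-1 y_3=-2 y_4=-1 y_5=-5
S(3/4) = 202505/136832

y_0 = S_0(0) = a_0 = 5
y_1 = S_1(0) = a_1 = -5
y_2 = S_2(0) = a_2 = -1
y_3 = S_3(0) = a_3 = -2
y_4 = S_4(0) = a_4 = -1
y_5 = S_4(2) = -5
t_q=3/4 is in segment 0 (τ=3/4); S_0(τ)=202505/136832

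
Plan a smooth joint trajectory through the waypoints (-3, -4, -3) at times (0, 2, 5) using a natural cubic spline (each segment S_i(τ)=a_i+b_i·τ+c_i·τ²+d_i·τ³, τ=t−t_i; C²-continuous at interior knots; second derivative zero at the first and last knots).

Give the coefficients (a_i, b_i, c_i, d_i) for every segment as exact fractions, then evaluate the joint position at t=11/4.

Δ: Δ0=-1/2, Δ1=1/3
row 1: diag=10, rhs=5; c'=3/10, d'=1/2
back: M1=1/2
M: M0=0, M1=1/2, M2=0
seg 0: a=-3, c=M0/2=0, d=(M1−M0)/(6·2)=1/24, b=Δ0−h0·(2M0+M1)/6=-2/3
seg 1: a=-4, c=M1/2=1/4, d=(M2−M1)/(6·3)=-1/36, b=Δ1−h1·(2M1+M2)/6=-1/6
t_q=11/4 → seg 1, τ=3/4; S=-4+-1/6·τ+1/4·τ²+-1/36·τ³=-1023/256

  seg 0: a=-3 b=-2/3 c=0 d=1/24
  seg 1: a=-4 b=-1/6 c=1/4 d=-1/36
S(11/4) = -1023/256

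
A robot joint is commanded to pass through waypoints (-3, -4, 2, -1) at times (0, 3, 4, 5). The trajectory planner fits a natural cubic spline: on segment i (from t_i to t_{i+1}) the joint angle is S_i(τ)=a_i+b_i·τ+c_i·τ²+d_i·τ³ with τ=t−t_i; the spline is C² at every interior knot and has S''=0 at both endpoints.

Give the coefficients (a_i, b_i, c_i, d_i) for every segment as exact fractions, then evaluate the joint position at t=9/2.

Δ: Δ0=-1/3, Δ1=6, Δ2=-3
row 1: diag=8, rhs=38; c'=1/8, d'=19/4
row 2: denom=4−1·1/8=31/8; d'=(-54−1·19/4)/(31/8)=-470/31
back: M2=-470/31
back: M1=19/4−1/8·-470/31=206/31
M: M0=0, M1=206/31, M2=-470/31, M3=0
seg 0: a=-3, c=M0/2=0, d=(M1−M0)/(6·3)=103/279, b=Δ0−h0·(2M0+M1)/6=-340/93
seg 1: a=-4, c=M1/2=103/31, d=(M2−M1)/(6·1)=-338/93, b=Δ1−h1·(2M1+M2)/6=587/93
seg 2: a=2, c=M2/2=-235/31, d=(M3−M2)/(6·1)=235/93, b=Δ2−h2·(2M2+M3)/6=191/93
t_q=9/2 → seg 2, τ=1/2; S=2+191/93·τ+-235/31·τ²+235/93·τ³=359/248

  seg 0: a=-3 b=-340/93 c=0 d=103/279
  seg 1: a=-4 b=587/93 c=103/31 d=-338/93
  seg 2: a=2 b=191/93 c=-235/31 d=235/93
S(9/2) = 359/248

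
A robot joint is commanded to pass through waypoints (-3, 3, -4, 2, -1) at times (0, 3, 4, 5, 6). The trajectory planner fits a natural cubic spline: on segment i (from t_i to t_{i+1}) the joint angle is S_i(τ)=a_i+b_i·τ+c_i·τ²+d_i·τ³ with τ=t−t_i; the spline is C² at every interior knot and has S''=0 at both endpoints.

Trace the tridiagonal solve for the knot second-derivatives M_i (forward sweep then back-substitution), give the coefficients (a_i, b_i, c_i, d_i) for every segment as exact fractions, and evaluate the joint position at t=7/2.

Δ: Δ0=2, Δ1=-7, Δ2=6, Δ3=-3
row 1: diag=8, rhs=-54; c'=1/8, d'=-27/4
row 2: denom=4−1·1/8=31/8; d'=(78−1·-27/4)/(31/8)=678/31
row 3: denom=4−1·8/31=116/31; d'=(-54−1·678/31)/(116/31)=-588/29
back: M3=-588/29
back: M2=678/31−8/31·-588/29=786/29
back: M1=-27/4−1/8·786/29=-294/29
M: M0=0, M1=-294/29, M2=786/29, M3=-588/29, M4=0
seg 0: a=-3, c=M0/2=0, d=(M1−M0)/(6·3)=-49/87, b=Δ0−h0·(2M0+M1)/6=205/29
seg 1: a=3, c=M1/2=-147/29, d=(M2−M1)/(6·1)=180/29, b=Δ1−h1·(2M1+M2)/6=-236/29
seg 2: a=-4, c=M2/2=393/29, d=(M3−M2)/(6·1)=-229/29, b=Δ2−h2·(2M2+M3)/6=10/29
seg 3: a=2, c=M3/2=-294/29, d=(M4−M3)/(6·1)=98/29, b=Δ3−h3·(2M3+M4)/6=109/29
t_q=7/2 → seg 1, τ=1/2; S=3+-236/29·τ+-147/29·τ²+180/29·τ³=-181/116

  seg 0: a=-3 b=205/29 c=0 d=-49/87
  seg 1: a=3 b=-236/29 c=-147/29 d=180/29
  seg 2: a=-4 b=10/29 c=393/29 d=-229/29
  seg 3: a=2 b=109/29 c=-294/29 d=98/29
S(7/2) = -181/116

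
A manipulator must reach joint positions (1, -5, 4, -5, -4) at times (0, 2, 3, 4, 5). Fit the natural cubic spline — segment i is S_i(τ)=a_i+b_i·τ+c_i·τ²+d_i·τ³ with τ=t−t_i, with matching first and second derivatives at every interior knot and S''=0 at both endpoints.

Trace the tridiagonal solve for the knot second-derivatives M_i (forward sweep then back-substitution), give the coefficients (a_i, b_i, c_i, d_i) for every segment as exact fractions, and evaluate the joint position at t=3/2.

  seg 0: a=1 b=-391/43 c=0 d=131/86
  seg 1: a=-5 b=395/43 c=393/43 d=-401/43
  seg 2: a=4 b=-22/43 c=-810/43 d=445/43
  seg 3: a=-5 b=-307/43 c=525/43 d=-175/43
S(3/2) = -5159/688

Δ: Δ0=-3, Δ1=9, Δ2=-9, Δ3=1
row 1: diag=6, rhs=72; c'=1/6, d'=12
row 2: denom=4−1·1/6=23/6; d'=(-108−1·12)/(23/6)=-720/23
row 3: denom=4−1·6/23=86/23; d'=(60−1·-720/23)/(86/23)=1050/43
back: M3=1050/43
back: M2=-720/23−6/23·1050/43=-1620/43
back: M1=12−1/6·-1620/43=786/43
M: M0=0, M1=786/43, M2=-1620/43, M3=1050/43, M4=0
seg 0: a=1, c=M0/2=0, d=(M1−M0)/(6·2)=131/86, b=Δ0−h0·(2M0+M1)/6=-391/43
seg 1: a=-5, c=M1/2=393/43, d=(M2−M1)/(6·1)=-401/43, b=Δ1−h1·(2M1+M2)/6=395/43
seg 2: a=4, c=M2/2=-810/43, d=(M3−M2)/(6·1)=445/43, b=Δ2−h2·(2M2+M3)/6=-22/43
seg 3: a=-5, c=M3/2=525/43, d=(M4−M3)/(6·1)=-175/43, b=Δ3−h3·(2M3+M4)/6=-307/43
t_q=3/2 → seg 0, τ=3/2; S=1+-391/43·τ+0·τ²+131/86·τ³=-5159/688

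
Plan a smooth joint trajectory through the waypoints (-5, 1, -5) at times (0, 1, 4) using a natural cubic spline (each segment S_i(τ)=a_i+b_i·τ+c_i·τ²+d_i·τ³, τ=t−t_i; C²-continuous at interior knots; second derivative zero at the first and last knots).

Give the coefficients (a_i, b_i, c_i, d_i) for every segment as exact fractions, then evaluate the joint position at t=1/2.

  seg 0: a=-5 b=7 c=0 d=-1
  seg 1: a=1 b=4 c=-3 d=1/3
S(1/2) = -13/8

Δ: Δ0=6, Δ1=-2
row 1: diag=8, rhs=-48; c'=3/8, d'=-6
back: M1=-6
M: M0=0, M1=-6, M2=0
seg 0: a=-5, c=M0/2=0, d=(M1−M0)/(6·1)=-1, b=Δ0−h0·(2M0+M1)/6=7
seg 1: a=1, c=M1/2=-3, d=(M2−M1)/(6·3)=1/3, b=Δ1−h1·(2M1+M2)/6=4
t_q=1/2 → seg 0, τ=1/2; S=-5+7·τ+0·τ²+-1·τ³=-13/8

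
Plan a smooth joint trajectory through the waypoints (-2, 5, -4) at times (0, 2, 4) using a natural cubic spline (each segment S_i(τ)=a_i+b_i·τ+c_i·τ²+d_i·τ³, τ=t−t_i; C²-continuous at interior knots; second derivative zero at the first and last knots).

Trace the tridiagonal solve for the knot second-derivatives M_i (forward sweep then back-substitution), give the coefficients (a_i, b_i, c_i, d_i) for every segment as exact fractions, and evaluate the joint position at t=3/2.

Δ: Δ0=7/2, Δ1=-9/2
row 1: diag=8, rhs=-48; c'=1/4, d'=-6
back: M1=-6
M: M0=0, M1=-6, M2=0
seg 0: a=-2, c=M0/2=0, d=(M1−M0)/(6·2)=-1/2, b=Δ0−h0·(2M0+M1)/6=11/2
seg 1: a=5, c=M1/2=-3, d=(M2−M1)/(6·2)=1/2, b=Δ1−h1·(2M1+M2)/6=-1/2
t_q=3/2 → seg 0, τ=3/2; S=-2+11/2·τ+0·τ²+-1/2·τ³=73/16

  seg 0: a=-2 b=11/2 c=0 d=-1/2
  seg 1: a=5 b=-1/2 c=-3 d=1/2
S(3/2) = 73/16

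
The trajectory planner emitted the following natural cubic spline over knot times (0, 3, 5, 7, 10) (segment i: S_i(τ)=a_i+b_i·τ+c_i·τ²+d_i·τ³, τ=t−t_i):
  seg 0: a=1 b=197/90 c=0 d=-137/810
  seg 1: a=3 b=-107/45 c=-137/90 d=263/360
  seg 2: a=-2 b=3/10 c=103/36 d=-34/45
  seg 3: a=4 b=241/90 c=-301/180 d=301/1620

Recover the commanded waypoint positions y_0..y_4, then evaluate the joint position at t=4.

y_0 = S_0(0) = a_0 = 1
y_1 = S_1(0) = a_1 = 3
y_2 = S_2(0) = a_2 = -2
y_3 = S_3(0) = a_3 = 4
y_4 = S_3(3) = 2
t_q=4 is in segment 1 (τ=1); S_1(τ)=-61/360

y_0=1 y_1=3 y_2=-2 y_3=4 y_4=2
S(4) = -61/360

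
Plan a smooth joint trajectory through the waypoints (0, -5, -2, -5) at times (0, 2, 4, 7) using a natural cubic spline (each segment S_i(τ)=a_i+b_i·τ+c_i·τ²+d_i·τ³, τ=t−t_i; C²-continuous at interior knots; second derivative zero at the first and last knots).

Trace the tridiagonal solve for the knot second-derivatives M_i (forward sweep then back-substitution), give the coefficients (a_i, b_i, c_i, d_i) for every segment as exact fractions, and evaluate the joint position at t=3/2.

  seg 0: a=0 b=-70/19 c=0 d=45/152
  seg 1: a=-5 b=-5/38 c=135/76 d=-73/152
  seg 2: a=-2 b=23/19 c=-21/19 d=7/57
S(3/2) = -5505/1216

Δ: Δ0=-5/2, Δ1=3/2, Δ2=-1
row 1: diag=8, rhs=24; c'=1/4, d'=3
row 2: denom=10−2·1/4=19/2; d'=(-15−2·3)/(19/2)=-42/19
back: M2=-42/19
back: M1=3−1/4·-42/19=135/38
M: M0=0, M1=135/38, M2=-42/19, M3=0
seg 0: a=0, c=M0/2=0, d=(M1−M0)/(6·2)=45/152, b=Δ0−h0·(2M0+M1)/6=-70/19
seg 1: a=-5, c=M1/2=135/76, d=(M2−M1)/(6·2)=-73/152, b=Δ1−h1·(2M1+M2)/6=-5/38
seg 2: a=-2, c=M2/2=-21/19, d=(M3−M2)/(6·3)=7/57, b=Δ2−h2·(2M2+M3)/6=23/19
t_q=3/2 → seg 0, τ=3/2; S=0+-70/19·τ+0·τ²+45/152·τ³=-5505/1216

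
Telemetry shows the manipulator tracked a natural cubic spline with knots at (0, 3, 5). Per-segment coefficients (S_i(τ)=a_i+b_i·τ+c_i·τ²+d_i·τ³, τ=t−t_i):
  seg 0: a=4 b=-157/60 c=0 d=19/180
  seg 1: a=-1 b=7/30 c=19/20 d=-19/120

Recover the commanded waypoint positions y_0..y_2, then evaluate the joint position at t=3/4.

y_0 = S_0(0) = a_0 = 4
y_1 = S_1(0) = a_1 = -1
y_2 = S_1(2) = 2
t_q=3/4 is in segment 0 (τ=3/4); S_0(τ)=533/256

y_0=4 y_1=-1 y_2=2
S(3/4) = 533/256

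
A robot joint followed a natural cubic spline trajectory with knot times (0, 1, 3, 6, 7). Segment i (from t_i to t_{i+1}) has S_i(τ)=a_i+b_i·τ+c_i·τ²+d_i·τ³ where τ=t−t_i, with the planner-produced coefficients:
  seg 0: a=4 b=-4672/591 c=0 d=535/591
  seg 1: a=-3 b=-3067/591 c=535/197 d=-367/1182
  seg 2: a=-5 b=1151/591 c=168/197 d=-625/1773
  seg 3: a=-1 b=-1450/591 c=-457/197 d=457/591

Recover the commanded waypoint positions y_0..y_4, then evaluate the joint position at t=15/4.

y_0 = S_0(0) = a_0 = 4
y_1 = S_1(0) = a_1 = -3
y_2 = S_2(0) = a_2 = -5
y_3 = S_3(0) = a_3 = -1
y_4 = S_3(1) = -5
t_q=15/4 is in segment 2 (τ=3/4); S_2(τ)=-40451/12608

y_0=4 y_1=-3 y_2=-5 y_3=-1 y_4=-5
S(15/4) = -40451/12608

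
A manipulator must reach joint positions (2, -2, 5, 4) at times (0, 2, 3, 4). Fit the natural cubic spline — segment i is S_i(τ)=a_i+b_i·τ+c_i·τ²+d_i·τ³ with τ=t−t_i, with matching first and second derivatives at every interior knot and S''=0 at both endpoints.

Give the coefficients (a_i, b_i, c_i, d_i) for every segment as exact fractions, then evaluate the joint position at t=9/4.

Δ: Δ0=-2, Δ1=7, Δ2=-1
row 1: diag=6, rhs=54; c'=1/6, d'=9
row 2: denom=4−1·1/6=23/6; d'=(-48−1·9)/(23/6)=-342/23
back: M2=-342/23
back: M1=9−1/6·-342/23=264/23
M: M0=0, M1=264/23, M2=-342/23, M3=0
seg 0: a=2, c=M0/2=0, d=(M1−M0)/(6·2)=22/23, b=Δ0−h0·(2M0+M1)/6=-134/23
seg 1: a=-2, c=M1/2=132/23, d=(M2−M1)/(6·1)=-101/23, b=Δ1−h1·(2M1+M2)/6=130/23
seg 2: a=5, c=M2/2=-171/23, d=(M3−M2)/(6·1)=57/23, b=Δ2−h2·(2M2+M3)/6=91/23
t_q=9/4 → seg 1, τ=1/4; S=-2+130/23·τ+132/23·τ²+-101/23·τ³=-19/64

  seg 0: a=2 b=-134/23 c=0 d=22/23
  seg 1: a=-2 b=130/23 c=132/23 d=-101/23
  seg 2: a=5 b=91/23 c=-171/23 d=57/23
S(9/4) = -19/64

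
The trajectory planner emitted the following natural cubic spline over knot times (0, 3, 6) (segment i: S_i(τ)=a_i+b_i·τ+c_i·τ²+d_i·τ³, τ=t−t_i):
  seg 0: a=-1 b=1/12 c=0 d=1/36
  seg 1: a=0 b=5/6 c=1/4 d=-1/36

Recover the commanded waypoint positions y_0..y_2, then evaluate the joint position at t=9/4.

y_0 = S_0(0) = a_0 = -1
y_1 = S_1(0) = a_1 = 0
y_2 = S_1(3) = 4
t_q=9/4 is in segment 0 (τ=9/4); S_0(τ)=-127/256

y_0=-1 y_1=0 y_2=4
S(9/4) = -127/256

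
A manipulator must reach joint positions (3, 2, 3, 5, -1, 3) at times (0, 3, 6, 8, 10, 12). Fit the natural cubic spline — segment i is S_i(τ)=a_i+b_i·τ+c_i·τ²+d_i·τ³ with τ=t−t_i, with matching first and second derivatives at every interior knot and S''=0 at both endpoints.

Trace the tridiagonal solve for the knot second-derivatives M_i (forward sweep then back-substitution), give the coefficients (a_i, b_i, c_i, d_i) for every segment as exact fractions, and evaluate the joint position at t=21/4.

Δ: Δ0=-1/3, Δ1=1/3, Δ2=1, Δ3=-3, Δ4=2
row 1: diag=12, rhs=4; c'=1/4, d'=1/3
row 2: denom=10−3·1/4=37/4; d'=(4−3·1/3)/(37/4)=12/37
row 3: denom=8−2·8/37=280/37; d'=(-24−2·12/37)/(280/37)=-114/35
row 4: denom=8−2·37/140=523/70; d'=(30−2·-114/35)/(523/70)=2556/523
back: M4=2556/523
back: M3=-114/35−37/140·2556/523=-2379/523
back: M2=12/37−8/37·-2379/523=684/523
back: M1=1/3−1/4·684/523=10/1569
M: M0=0, M1=10/1569, M2=684/523, M3=-2379/523, M4=2556/523, M5=0
seg 0: a=3, c=M0/2=0, d=(M1−M0)/(6·3)=5/14121, b=Δ0−h0·(2M0+M1)/6=-176/523
seg 1: a=2, c=M1/2=5/1569, d=(M2−M1)/(6·3)=1021/14121, b=Δ1−h1·(2M1+M2)/6=-171/523
seg 2: a=3, c=M2/2=342/523, d=(M3−M2)/(6·2)=-1021/2092, b=Δ2−h2·(2M2+M3)/6=860/523
seg 3: a=5, c=M3/2=-2379/1046, d=(M4−M3)/(6·2)=1645/2092, b=Δ3−h3·(2M3+M4)/6=-835/523
seg 4: a=-1, c=M4/2=1278/523, d=(M5−M4)/(6·2)=-213/523, b=Δ4−h4·(2M4+M5)/6=-658/523
t_q=21/4 → seg 1, τ=9/4; S=2+-171/523·τ+5/1569·τ²+1021/14121·τ³=70427/33472

  seg 0: a=3 b=-176/523 c=0 d=5/14121
  seg 1: a=2 b=-171/523 c=5/1569 d=1021/14121
  seg 2: a=3 b=860/523 c=342/523 d=-1021/2092
  seg 3: a=5 b=-835/523 c=-2379/1046 d=1645/2092
  seg 4: a=-1 b=-658/523 c=1278/523 d=-213/523
S(21/4) = 70427/33472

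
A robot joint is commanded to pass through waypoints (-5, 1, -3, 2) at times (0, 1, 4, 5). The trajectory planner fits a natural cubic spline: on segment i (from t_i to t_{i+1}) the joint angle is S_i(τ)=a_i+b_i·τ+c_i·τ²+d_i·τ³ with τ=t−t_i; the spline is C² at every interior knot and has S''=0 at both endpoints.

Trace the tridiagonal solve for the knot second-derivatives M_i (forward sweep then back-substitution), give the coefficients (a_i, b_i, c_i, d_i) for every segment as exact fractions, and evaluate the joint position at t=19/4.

Δ: Δ0=6, Δ1=-4/3, Δ2=5
row 1: diag=8, rhs=-44; c'=3/8, d'=-11/2
row 2: denom=8−3·3/8=55/8; d'=(38−3·-11/2)/(55/8)=436/55
back: M2=436/55
back: M1=-11/2−3/8·436/55=-466/55
M: M0=0, M1=-466/55, M2=436/55, M3=0
seg 0: a=-5, c=M0/2=0, d=(M1−M0)/(6·1)=-233/165, b=Δ0−h0·(2M0+M1)/6=1223/165
seg 1: a=1, c=M1/2=-233/55, d=(M2−M1)/(6·3)=41/45, b=Δ1−h1·(2M1+M2)/6=524/165
seg 2: a=-3, c=M2/2=218/55, d=(M3−M2)/(6·1)=-218/165, b=Δ2−h2·(2M2+M3)/6=389/165
t_q=19/4 → seg 2, τ=3/4; S=-3+389/165·τ+218/55·τ²+-218/165·τ³=155/352

  seg 0: a=-5 b=1223/165 c=0 d=-233/165
  seg 1: a=1 b=524/165 c=-233/55 d=41/45
  seg 2: a=-3 b=389/165 c=218/55 d=-218/165
S(19/4) = 155/352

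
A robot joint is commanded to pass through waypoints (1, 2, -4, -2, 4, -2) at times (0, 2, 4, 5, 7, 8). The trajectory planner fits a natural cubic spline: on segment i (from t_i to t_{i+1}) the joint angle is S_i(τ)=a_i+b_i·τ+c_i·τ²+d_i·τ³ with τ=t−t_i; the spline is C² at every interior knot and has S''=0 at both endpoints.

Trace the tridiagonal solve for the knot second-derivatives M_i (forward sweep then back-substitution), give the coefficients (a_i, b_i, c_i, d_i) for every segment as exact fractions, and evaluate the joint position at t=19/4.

Δ: Δ0=1/2, Δ1=-3, Δ2=2, Δ3=3, Δ4=-6
row 1: diag=8, rhs=-21; c'=1/4, d'=-21/8
row 2: denom=6−2·1/4=11/2; d'=(30−2·-21/8)/(11/2)=141/22
row 3: denom=6−1·2/11=64/11; d'=(6−1·141/22)/(64/11)=-9/128
row 4: denom=6−2·11/32=85/16; d'=(-54−2·-9/128)/(85/16)=-3447/340
back: M4=-3447/340
back: M3=-9/128−11/32·-3447/340=1161/340
back: M2=141/22−2/11·1161/340=492/85
back: M1=-21/8−1/4·492/85=-2769/680
M: M0=0, M1=-2769/680, M2=492/85, M3=1161/340, M4=-3447/340, M5=0
seg 0: a=1, c=M0/2=0, d=(M1−M0)/(6·2)=-923/2720, b=Δ0−h0·(2M0+M1)/6=1263/680
seg 1: a=2, c=M1/2=-2769/1360, d=(M2−M1)/(6·2)=447/544, b=Δ1−h1·(2M1+M2)/6=-753/340
seg 2: a=-4, c=M2/2=246/85, d=(M3−M2)/(6·1)=-269/680, b=Δ2−h2·(2M2+M3)/6=-339/680
seg 3: a=-2, c=M3/2=1161/680, d=(M4−M3)/(6·2)=-96/85, b=Δ3−h3·(2M3+M4)/6=279/68
seg 4: a=4, c=M4/2=-3447/680, d=(M5−M4)/(6·1)=1149/680, b=Δ4−h4·(2M4+M5)/6=-891/340
t_q=19/4 → seg 2, τ=3/4; S=-4+-339/680·τ+246/85·τ²+-269/680·τ³=-126767/43520

  seg 0: a=1 b=1263/680 c=0 d=-923/2720
  seg 1: a=2 b=-753/340 c=-2769/1360 d=447/544
  seg 2: a=-4 b=-339/680 c=246/85 d=-269/680
  seg 3: a=-2 b=279/68 c=1161/680 d=-96/85
  seg 4: a=4 b=-891/340 c=-3447/680 d=1149/680
S(19/4) = -126767/43520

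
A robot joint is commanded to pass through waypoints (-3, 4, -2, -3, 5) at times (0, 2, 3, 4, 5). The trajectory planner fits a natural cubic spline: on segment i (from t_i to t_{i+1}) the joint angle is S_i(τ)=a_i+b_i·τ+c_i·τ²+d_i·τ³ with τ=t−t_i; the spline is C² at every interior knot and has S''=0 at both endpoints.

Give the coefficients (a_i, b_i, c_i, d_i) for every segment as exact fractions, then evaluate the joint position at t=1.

Δ: Δ0=7/2, Δ1=-6, Δ2=-1, Δ3=8
row 1: diag=6, rhs=-57; c'=1/6, d'=-19/2
row 2: denom=4−1·1/6=23/6; d'=(30−1·-19/2)/(23/6)=237/23
row 3: denom=4−1·6/23=86/23; d'=(54−1·237/23)/(86/23)=1005/86
back: M3=1005/86
back: M2=237/23−6/23·1005/86=312/43
back: M1=-19/2−1/6·312/43=-921/86
M: M0=0, M1=-921/86, M2=312/43, M3=1005/86, M4=0
seg 0: a=-3, c=M0/2=0, d=(M1−M0)/(6·2)=-307/344, b=Δ0−h0·(2M0+M1)/6=304/43
seg 1: a=4, c=M1/2=-921/172, d=(M2−M1)/(6·1)=515/172, b=Δ1−h1·(2M1+M2)/6=-313/86
seg 2: a=-2, c=M2/2=156/43, d=(M3−M2)/(6·1)=127/172, b=Δ2−h2·(2M2+M3)/6=-923/172
seg 3: a=-3, c=M3/2=1005/172, d=(M4−M3)/(6·1)=-335/172, b=Δ3−h3·(2M3+M4)/6=353/86
t_q=1 → seg 0, τ=1; S=-3+304/43·τ+0·τ²+-307/344·τ³=1093/344

  seg 0: a=-3 b=304/43 c=0 d=-307/344
  seg 1: a=4 b=-313/86 c=-921/172 d=515/172
  seg 2: a=-2 b=-923/172 c=156/43 d=127/172
  seg 3: a=-3 b=353/86 c=1005/172 d=-335/172
S(1) = 1093/344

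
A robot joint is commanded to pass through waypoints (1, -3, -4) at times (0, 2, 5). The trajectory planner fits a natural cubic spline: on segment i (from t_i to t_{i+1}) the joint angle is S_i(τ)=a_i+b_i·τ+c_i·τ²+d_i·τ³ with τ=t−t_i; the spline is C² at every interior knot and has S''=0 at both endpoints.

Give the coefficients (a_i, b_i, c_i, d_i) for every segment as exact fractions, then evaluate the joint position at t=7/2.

Δ: Δ0=-2, Δ1=-1/3
row 1: diag=10, rhs=10; c'=3/10, d'=1
back: M1=1
M: M0=0, M1=1, M2=0
seg 0: a=1, c=M0/2=0, d=(M1−M0)/(6·2)=1/12, b=Δ0−h0·(2M0+M1)/6=-7/3
seg 1: a=-3, c=M1/2=1/2, d=(M2−M1)/(6·3)=-1/18, b=Δ1−h1·(2M1+M2)/6=-4/3
t_q=7/2 → seg 1, τ=3/2; S=-3+-4/3·τ+1/2·τ²+-1/18·τ³=-65/16

  seg 0: a=1 b=-7/3 c=0 d=1/12
  seg 1: a=-3 b=-4/3 c=1/2 d=-1/18
S(7/2) = -65/16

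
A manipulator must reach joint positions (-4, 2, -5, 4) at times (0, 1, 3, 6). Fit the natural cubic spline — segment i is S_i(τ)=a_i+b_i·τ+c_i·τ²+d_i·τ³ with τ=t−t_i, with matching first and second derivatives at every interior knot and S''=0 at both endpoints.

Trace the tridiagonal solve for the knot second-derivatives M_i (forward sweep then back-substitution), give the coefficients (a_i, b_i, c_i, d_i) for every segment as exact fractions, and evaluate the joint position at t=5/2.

  seg 0: a=-4 b=111/14 c=0 d=-27/14
  seg 1: a=2 b=15/7 c=-81/14 d=83/56
  seg 2: a=-5 b=-45/14 c=87/28 d=-29/84
S(5/2) = -1255/448

Δ: Δ0=6, Δ1=-7/2, Δ2=3
row 1: diag=6, rhs=-57; c'=1/3, d'=-19/2
row 2: denom=10−2·1/3=28/3; d'=(39−2·-19/2)/(28/3)=87/14
back: M2=87/14
back: M1=-19/2−1/3·87/14=-81/7
M: M0=0, M1=-81/7, M2=87/14, M3=0
seg 0: a=-4, c=M0/2=0, d=(M1−M0)/(6·1)=-27/14, b=Δ0−h0·(2M0+M1)/6=111/14
seg 1: a=2, c=M1/2=-81/14, d=(M2−M1)/(6·2)=83/56, b=Δ1−h1·(2M1+M2)/6=15/7
seg 2: a=-5, c=M2/2=87/28, d=(M3−M2)/(6·3)=-29/84, b=Δ2−h2·(2M2+M3)/6=-45/14
t_q=5/2 → seg 1, τ=3/2; S=2+15/7·τ+-81/14·τ²+83/56·τ³=-1255/448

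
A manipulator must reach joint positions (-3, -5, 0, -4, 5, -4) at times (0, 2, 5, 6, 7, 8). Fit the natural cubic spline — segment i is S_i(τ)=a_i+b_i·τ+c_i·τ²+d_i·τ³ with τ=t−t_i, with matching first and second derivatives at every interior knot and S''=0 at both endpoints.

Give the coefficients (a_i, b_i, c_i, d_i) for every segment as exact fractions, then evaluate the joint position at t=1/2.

  seg 0: a=-3 b=-7721/3075 c=0 d=2323/6150
  seg 1: a=-5 b=6217/3075 c=2323/1025 d=-7333/9225
  seg 2: a=0 b=-17966/3075 c=-1002/205 d=20696/3075
  seg 3: a=-4 b=14062/3075 c=15686/1025 d=-6689/615
  seg 4: a=5 b=7843/3075 c=-17759/1025 d=17759/3075
S(1/2) = -13803/3280

Δ: Δ0=-1, Δ1=5/3, Δ2=-4, Δ3=9, Δ4=-9
row 1: diag=10, rhs=16; c'=3/10, d'=8/5
row 2: denom=8−3·3/10=71/10; d'=(-34−3·8/5)/(71/10)=-388/71
row 3: denom=4−1·10/71=274/71; d'=(78−1·-388/71)/(274/71)=2963/137
row 4: denom=4−1·71/274=1025/274; d'=(-108−1·2963/137)/(1025/274)=-35518/1025
back: M4=-35518/1025
back: M3=2963/137−71/274·-35518/1025=31372/1025
back: M2=-388/71−10/71·31372/1025=-2004/205
back: M1=8/5−3/10·-2004/205=4646/1025
M: M0=0, M1=4646/1025, M2=-2004/205, M3=31372/1025, M4=-35518/1025, M5=0
seg 0: a=-3, c=M0/2=0, d=(M1−M0)/(6·2)=2323/6150, b=Δ0−h0·(2M0+M1)/6=-7721/3075
seg 1: a=-5, c=M1/2=2323/1025, d=(M2−M1)/(6·3)=-7333/9225, b=Δ1−h1·(2M1+M2)/6=6217/3075
seg 2: a=0, c=M2/2=-1002/205, d=(M3−M2)/(6·1)=20696/3075, b=Δ2−h2·(2M2+M3)/6=-17966/3075
seg 3: a=-4, c=M3/2=15686/1025, d=(M4−M3)/(6·1)=-6689/615, b=Δ3−h3·(2M3+M4)/6=14062/3075
seg 4: a=5, c=M4/2=-17759/1025, d=(M5−M4)/(6·1)=17759/3075, b=Δ4−h4·(2M4+M5)/6=7843/3075
t_q=1/2 → seg 0, τ=1/2; S=-3+-7721/3075·τ+0·τ²+2323/6150·τ³=-13803/3280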